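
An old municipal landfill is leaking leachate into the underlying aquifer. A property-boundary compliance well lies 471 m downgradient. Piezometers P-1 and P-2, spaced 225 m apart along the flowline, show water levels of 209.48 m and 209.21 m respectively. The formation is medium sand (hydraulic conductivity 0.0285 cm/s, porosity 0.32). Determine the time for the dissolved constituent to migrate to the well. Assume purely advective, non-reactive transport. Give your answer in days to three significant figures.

5100 days

Hydraulic gradient i = (209.48 − 209.21) / 225 = 0.27 / 225 = 0.001200
K = 0.0285 cm/s × 864 = 24.62 m/d
Darcy flux q = K·i = 24.62 × 0.001200 = 0.02955 m/d
v = Ki/n = 24.62·0.001200/0.32 = 0.09234 m/d
t = L / v = 471 / 0.09234 = 5101 d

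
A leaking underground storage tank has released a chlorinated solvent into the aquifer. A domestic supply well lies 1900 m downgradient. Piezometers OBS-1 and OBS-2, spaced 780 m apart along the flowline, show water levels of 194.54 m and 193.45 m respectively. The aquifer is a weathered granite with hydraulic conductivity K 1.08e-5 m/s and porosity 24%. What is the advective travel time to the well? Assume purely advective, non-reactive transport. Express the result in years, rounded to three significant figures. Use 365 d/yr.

Hydraulic gradient i = (194.54 − 193.45) / 780 = 1.09 / 780 = 0.001397
K = 1.08e-5 m/s × 86400 s/d = 0.9331 m/d
q = Ki = 0.9331 × 0.001397 = 0.001304 m/d
Average linear velocity = 0.001304 / 0.24 = 0.005433 m/d
t = L / v = 1900 / 0.005433 = 349700 d
   = 349700 / 365 = 958 yr

958 years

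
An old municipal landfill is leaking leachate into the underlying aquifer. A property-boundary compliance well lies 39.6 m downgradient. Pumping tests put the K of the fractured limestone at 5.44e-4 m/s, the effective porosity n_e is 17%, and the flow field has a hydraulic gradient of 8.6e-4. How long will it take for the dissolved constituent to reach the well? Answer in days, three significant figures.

167 days

K = 5.44e-4 m/s × 86400 s/d = 47.00 m/d
Specific discharge q = 47.00 × 8.6e-4 = 0.04042 m/d
v = Ki/n = 47.00·8.6e-4/0.17 = 0.2378 m/d
t = L / v = 39.6 / 0.2378 = 166.5 d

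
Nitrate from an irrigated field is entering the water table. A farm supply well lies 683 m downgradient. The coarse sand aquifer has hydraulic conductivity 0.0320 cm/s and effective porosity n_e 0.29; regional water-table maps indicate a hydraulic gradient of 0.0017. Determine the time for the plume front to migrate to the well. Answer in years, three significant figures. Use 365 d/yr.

K = 0.0320 cm/s × 864 = 27.65 m/d
q = Ki = 27.65 × 0.0017 = 0.04700 m/d
Seepage velocity v = q / n = 0.04700 / 0.29 = 0.1621 m/d
t = L / v = 683 / 0.1621 = 4214 d
   = 4214 / 365 = 11.5 yr

11.5 years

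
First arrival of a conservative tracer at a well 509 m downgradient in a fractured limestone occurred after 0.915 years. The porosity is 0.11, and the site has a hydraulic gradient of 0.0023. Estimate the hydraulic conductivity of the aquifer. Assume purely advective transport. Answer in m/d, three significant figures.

t = 0.915 years = 334.0 d
v = L / t = 509 / 334.0 = 1.524 m/d
K = v · n / i = 1.524 × 0.11 / 0.0023 = 72.9 m/d

72.9 m/d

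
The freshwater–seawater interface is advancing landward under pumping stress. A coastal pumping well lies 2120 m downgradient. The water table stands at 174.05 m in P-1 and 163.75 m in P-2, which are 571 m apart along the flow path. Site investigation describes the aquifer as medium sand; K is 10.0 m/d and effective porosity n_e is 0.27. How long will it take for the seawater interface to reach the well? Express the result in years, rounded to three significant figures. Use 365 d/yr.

8.69 years

Hydraulic gradient i = (174.05 − 163.75) / 571 = 10.30 / 571 = 0.01804
Darcy flux q = K·i = 10.0 × 0.01804 = 0.1804 m/d
v_s = q/n_e = 0.1804/0.27 = 0.6681 m/d
t = L / v = 2120 / 0.6681 = 3173 d
   = 3173 / 365 = 8.69 yr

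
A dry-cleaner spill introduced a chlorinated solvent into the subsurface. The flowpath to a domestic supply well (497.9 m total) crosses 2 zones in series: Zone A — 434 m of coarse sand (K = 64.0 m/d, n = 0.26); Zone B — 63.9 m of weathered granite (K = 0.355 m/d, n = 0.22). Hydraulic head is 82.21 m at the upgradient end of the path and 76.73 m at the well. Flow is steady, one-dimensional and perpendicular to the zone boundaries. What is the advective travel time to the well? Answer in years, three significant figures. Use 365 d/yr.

11.8 years

Total head drop ΔH = 82.21 − 76.73 = 5.48 m
Continuity: the same q passes through each zone, so ΔH = q·Σ(L_j/K_j) — the zones act as resistances in series.
Σ(L/K) = 434/64.0 + 63.9/0.355 = 6.781 + 180.0 = 186.8 d
q = ΔH / Σ(L/K) = 5.48 / 186.8 = 0.02934 m/d (same in every zone)
Zone A: v = q/n = 0.02934/0.26 = 0.1128 m/d → t_A = 434/0.1128 = 3846 d
Zone B: v = q/n = 0.02934/0.22 = 0.1334 m/d → t_B = 63.9/0.1334 = 479.2 d
Total t = 3846 + 479.2 = 4325 d
   = 4325 / 365 = 11.8 yr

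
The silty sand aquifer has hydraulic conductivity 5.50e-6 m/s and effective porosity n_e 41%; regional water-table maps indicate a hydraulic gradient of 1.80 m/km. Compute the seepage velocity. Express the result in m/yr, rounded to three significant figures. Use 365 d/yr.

K = 5.50e-6 m/s × 86400 s/d = 0.4752 m/d
Darcy flux q = K·i = 0.4752 × 0.0018 = 8.554e-4 m/d
Average linear velocity = 8.554e-4 / 0.41 = 0.002086 m/d
   = 0.002086 × 365 = 0.761 m/yr

0.761 m/yr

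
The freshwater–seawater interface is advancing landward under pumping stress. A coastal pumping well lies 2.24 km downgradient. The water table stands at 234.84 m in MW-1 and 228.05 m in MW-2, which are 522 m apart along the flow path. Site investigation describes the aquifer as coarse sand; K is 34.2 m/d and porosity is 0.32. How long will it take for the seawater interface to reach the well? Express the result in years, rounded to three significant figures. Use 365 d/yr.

4.41 years

Hydraulic gradient i = (234.84 − 228.05) / 522 = 6.79 / 522 = 0.01301
q = Ki = 34.2 × 0.01301 = 0.4449 m/d
v = Ki/n = 34.2·0.01301/0.32 = 1.390 m/d
L = 2.24 km = 2240 m
t = L / v = 2240 / 1.390 = 1611 d
   = 1611 / 365 = 4.41 yr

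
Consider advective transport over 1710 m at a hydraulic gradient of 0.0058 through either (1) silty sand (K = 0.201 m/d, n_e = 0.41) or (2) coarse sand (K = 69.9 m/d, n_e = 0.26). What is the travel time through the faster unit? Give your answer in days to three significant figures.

1100 days

Unit 1 (silty sand): v = 0.201×0.0058/0.41 = 0.002843 m/d, t = 1710/0.002843 = 601400 d
Unit 2 (coarse sand): v = 69.9×0.0058/0.26 = 1.559 m/d, t = 1710/1.559 = 1097 d
Faster unit: t = 1100 d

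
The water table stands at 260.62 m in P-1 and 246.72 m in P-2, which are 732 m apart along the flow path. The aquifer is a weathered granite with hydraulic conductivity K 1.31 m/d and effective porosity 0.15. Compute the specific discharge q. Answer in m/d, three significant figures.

Hydraulic gradient i = (260.62 − 246.72) / 732 = 13.90 / 732 = 0.01899
q = Ki = 1.31 × 0.01899 = 0.02488 m/d

0.0249 m/d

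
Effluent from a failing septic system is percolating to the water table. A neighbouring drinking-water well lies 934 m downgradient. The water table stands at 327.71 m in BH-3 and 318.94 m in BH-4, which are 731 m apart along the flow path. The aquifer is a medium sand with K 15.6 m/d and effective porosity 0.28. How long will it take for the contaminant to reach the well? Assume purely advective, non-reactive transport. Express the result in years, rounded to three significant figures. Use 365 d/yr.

Hydraulic gradient i = (327.71 − 318.94) / 731 = 8.77 / 731 = 0.01200
Specific discharge q = 15.6 × 0.01200 = 0.1872 m/d
v_s = q/n_e = 0.1872/0.28 = 0.6684 m/d
t = L / v = 934 / 0.6684 = 1397 d
   = 1397 / 365 = 3.83 yr

3.83 years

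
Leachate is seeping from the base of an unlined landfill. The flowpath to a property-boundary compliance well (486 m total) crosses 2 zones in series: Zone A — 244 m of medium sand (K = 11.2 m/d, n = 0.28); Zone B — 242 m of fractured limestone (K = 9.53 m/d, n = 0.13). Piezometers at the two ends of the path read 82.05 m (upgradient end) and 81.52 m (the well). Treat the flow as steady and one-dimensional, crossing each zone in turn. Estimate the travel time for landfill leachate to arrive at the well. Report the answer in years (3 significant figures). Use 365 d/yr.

24.3 years

Total head drop ΔH = 82.05 − 81.52 = 0.53 m
Steady 1-D flow in series ⇒ the Darcy flux q is identical in every zone and the zone head losses add (resistances L/K in series).
Σ(L/K) = 244/11.2 + 242/9.53 = 21.79 + 25.39 = 47.18 d
q = ΔH / Σ(L/K) = 0.53 / 47.18 = 0.01123 m/d (same in every zone)
Zone A: v = q/n = 0.01123/0.28 = 0.04012 m/d → t_A = 244/0.04012 = 6082 d
Zone B: v = q/n = 0.01123/0.13 = 0.08641 m/d → t_B = 242/0.08641 = 2800 d
Total t = 6082 + 2800 = 8882 d
   = 8882 / 365 = 24.3 yr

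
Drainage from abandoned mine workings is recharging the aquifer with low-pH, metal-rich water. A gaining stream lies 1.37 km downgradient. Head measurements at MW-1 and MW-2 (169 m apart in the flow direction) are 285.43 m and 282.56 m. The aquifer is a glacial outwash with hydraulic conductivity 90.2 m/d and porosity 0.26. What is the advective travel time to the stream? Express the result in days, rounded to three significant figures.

Hydraulic gradient i = (285.43 − 282.56) / 169 = 2.87 / 169 = 0.01698
Darcy flux q = K·i = 90.2 × 0.01698 = 1.532 m/d
Average linear velocity = 1.532 / 0.26 = 5.892 m/d
L = 1.37 km = 1370 m
t = L / v = 1370 / 5.892 = 232.5 d

233 days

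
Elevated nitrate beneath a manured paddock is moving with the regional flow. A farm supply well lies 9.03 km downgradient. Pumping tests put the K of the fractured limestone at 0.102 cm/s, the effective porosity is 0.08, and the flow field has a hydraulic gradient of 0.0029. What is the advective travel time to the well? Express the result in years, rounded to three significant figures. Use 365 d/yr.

K = 0.102 cm/s × 864 = 88.13 m/d
q = Ki = 88.13 × 0.0029 = 0.2556 m/d
v_s = q/n_e = 0.2556/0.08 = 3.195 m/d
L = 9.03 km = 9030 m
t = L / v = 9030 / 3.195 = 2827 d
   = 2827 / 365 = 7.74 yr

7.74 years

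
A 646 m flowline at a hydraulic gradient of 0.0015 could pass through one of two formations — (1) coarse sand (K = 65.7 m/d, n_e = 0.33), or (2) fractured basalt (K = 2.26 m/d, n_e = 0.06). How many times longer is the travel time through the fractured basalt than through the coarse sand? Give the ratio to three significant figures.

Unit 1 (coarse sand): v = 65.7×0.0015/0.33 = 0.2986 m/d, t = 646/0.2986 = 2163 d
Unit 2 (fractured basalt): v = 2.26×0.0015/0.06 = 0.05650 m/d, t = 646/0.05650 = 11430 d
t(fractured basalt) / t(coarse sand) = 11430/2163 = 5.29

5.29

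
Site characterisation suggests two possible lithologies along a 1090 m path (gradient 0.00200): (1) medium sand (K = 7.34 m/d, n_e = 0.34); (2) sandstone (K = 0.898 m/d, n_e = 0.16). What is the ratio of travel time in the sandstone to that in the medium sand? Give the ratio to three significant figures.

3.85

Unit 1 (medium sand): v = 7.34×0.0020/0.34 = 0.04318 m/d, t = 1090/0.04318 = 25250 d
Unit 2 (sandstone): v = 0.898×0.0020/0.16 = 0.01123 m/d, t = 1090/0.01123 = 97100 d
t(sandstone) / t(medium sand) = 97100/25250 = 3.85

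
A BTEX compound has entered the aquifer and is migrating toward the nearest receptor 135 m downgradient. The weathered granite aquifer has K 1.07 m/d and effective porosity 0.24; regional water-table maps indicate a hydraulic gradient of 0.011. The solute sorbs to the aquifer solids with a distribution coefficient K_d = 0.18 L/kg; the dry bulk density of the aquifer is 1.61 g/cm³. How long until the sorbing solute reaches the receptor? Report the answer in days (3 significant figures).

Specific discharge q = 1.07 × 0.011 = 0.01177 m/d
Seepage velocity v = q / n = 0.01177 / 0.24 = 0.04904 m/d
Retardation R = 1 + ρ_b·K_d/n = 1 + 1.61×0.18/0.24 = 2.208
Contaminant velocity v_c = v/R = 0.04904/2.208 = 0.02222 m/d
t = L/v_c = 135/0.02222 = 6077 d

6080 days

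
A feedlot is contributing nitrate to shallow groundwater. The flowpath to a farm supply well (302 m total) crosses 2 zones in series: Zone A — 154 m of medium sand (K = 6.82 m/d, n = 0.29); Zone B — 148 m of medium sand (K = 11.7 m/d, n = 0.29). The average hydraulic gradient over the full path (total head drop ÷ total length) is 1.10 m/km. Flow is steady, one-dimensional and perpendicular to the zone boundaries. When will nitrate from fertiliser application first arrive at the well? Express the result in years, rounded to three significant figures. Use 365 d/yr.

25.4 years

Steady 1-D flow in series ⇒ the Darcy flux q is identical in every zone and the zone head losses add (resistances L/K in series).
Σ(L/K) = 154/6.82 + 148/11.7 = 22.58 + 12.65 = 35.23 d
K_eq = L_total / Σ(L/K) = 302 / 35.23 = 8.572 m/d
q = K_eq · i = 8.572 × 0.0011 = 0.009429 m/d (same in every zone)
Zone A: v = q/n = 0.009429/0.29 = 0.03252 m/d → t_A = 154/0.03252 = 4736 d
Zone B: v = q/n = 0.009429/0.29 = 0.03252 m/d → t_B = 148/0.03252 = 4552 d
Total t = 4736 + 4552 = 9288 d
   = 9288 / 365 = 25.4 yr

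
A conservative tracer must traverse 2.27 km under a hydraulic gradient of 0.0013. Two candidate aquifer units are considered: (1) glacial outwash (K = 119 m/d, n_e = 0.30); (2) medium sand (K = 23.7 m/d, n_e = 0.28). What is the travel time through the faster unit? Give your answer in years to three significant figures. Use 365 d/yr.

Unit 1 (glacial outwash): v = 119×0.0013/0.30 = 0.5157 m/d, t = 2270/0.5157 = 4402 d
Unit 2 (medium sand): v = 23.7×0.0013/0.28 = 0.1100 m/d, t = 2270/0.1100 = 20630 d
Faster: 4402 d / 365 = 12.1 yr

12.1 years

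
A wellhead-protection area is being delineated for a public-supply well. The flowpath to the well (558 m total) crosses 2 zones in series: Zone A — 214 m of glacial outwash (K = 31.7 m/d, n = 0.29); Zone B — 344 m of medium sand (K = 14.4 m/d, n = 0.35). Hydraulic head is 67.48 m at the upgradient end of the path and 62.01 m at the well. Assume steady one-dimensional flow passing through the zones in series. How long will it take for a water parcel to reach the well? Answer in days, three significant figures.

1020 days

Total head drop ΔH = 67.48 − 62.01 = 5.47 m
Continuity: the same q passes through each zone, so ΔH = q·Σ(L_j/K_j) — the zones act as resistances in series.
Σ(L/K) = 214/31.7 + 344/14.4 = 6.751 + 23.89 = 30.64 d
q = ΔH / Σ(L/K) = 5.47 / 30.64 = 0.1785 m/d (same in every zone)
Zone A: v = q/n = 0.1785/0.29 = 0.6156 m/d → t_A = 214/0.6156 = 347.6 d
Zone B: v = q/n = 0.1785/0.35 = 0.5101 m/d → t_B = 344/0.5101 = 674.4 d
Total t = 347.6 + 674.4 = 1022 d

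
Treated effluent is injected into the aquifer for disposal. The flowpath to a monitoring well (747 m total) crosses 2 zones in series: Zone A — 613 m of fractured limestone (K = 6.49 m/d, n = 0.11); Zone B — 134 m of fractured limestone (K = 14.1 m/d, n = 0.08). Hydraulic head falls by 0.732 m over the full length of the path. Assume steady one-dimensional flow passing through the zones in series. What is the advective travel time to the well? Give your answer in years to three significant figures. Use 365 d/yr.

30.4 years

Steady 1-D flow in series ⇒ the Darcy flux q is identical in every zone and the zone head losses add (resistances L/K in series).
Σ(L/K) = 613/6.49 + 134/14.1 = 94.45 + 9.504 = 104.0 d
q = ΔH / Σ(L/K) = 0.732 / 104.0 = 0.007041 m/d (same in every zone)
Zone A: v = q/n = 0.007041/0.11 = 0.06401 m/d → t_A = 613/0.06401 = 9576 d
Zone B: v = q/n = 0.007041/0.08 = 0.08802 m/d → t_B = 134/0.08802 = 1522 d
Total t = 9576 + 1522 = 11100 d
   = 11100 / 365 = 30.4 yr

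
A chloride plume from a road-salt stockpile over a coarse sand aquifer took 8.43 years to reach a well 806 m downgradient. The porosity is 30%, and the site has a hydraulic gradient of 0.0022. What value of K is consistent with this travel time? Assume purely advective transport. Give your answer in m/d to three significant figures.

t = 8.43 years = 3077 d
v = L / t = 806 / 3077 = 0.2619 m/d
K = v · n / i = 0.2619 × 0.30 / 0.0022 = 35.7 m/d

35.7 m/d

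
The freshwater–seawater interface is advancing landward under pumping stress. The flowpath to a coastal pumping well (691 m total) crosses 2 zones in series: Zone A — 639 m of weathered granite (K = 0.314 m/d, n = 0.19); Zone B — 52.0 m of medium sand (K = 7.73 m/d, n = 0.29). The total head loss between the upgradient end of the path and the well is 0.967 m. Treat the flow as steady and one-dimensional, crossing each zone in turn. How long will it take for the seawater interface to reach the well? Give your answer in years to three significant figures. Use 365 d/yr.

Continuity: the same q passes through each zone, so ΔH = q·Σ(L_j/K_j) — the zones act as resistances in series.
Σ(L/K) = 639/0.314 + 52.0/7.73 = 2035 + 6.727 = 2042 d
q = ΔH / Σ(L/K) = 0.967 / 2042 = 4.736e-4 m/d (same in every zone)
Zone A: v = q/n = 4.736e-4/0.19 = 0.002493 m/d → t_A = 639/0.002493 = 256300 d
Zone B: v = q/n = 4.736e-4/0.29 = 0.001633 m/d → t_B = 52.0/0.001633 = 31840 d
Total t = 256300 + 31840 = 288200 d
   = 288200 / 365 = 790 yr

790 years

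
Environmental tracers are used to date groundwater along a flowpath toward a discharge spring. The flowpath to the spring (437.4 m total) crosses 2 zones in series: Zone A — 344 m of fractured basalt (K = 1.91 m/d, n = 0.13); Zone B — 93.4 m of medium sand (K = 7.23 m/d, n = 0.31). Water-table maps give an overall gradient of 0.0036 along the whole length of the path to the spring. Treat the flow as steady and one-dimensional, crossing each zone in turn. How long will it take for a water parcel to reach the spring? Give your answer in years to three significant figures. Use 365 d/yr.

For zones in series the flux q is common to all zones; the equivalent conductivity is the harmonic (thickness-weighted) mean, K_eq = L_total / Σ(L_j/K_j).
Σ(L/K) = 344/1.91 + 93.4/7.23 = 180.1 + 12.92 = 193.0 d
K_eq = L_total / Σ(L/K) = 437.4 / 193.0 = 2.266 m/d
q = K_eq · i = 2.266 × 0.0036 = 0.008158 m/d (same in every zone)
Zone A: v = q/n = 0.008158/0.13 = 0.06275 m/d → t_A = 344/0.06275 = 5482 d
Zone B: v = q/n = 0.008158/0.31 = 0.02632 m/d → t_B = 93.4/0.02632 = 3549 d
Total t = 5482 + 3549 = 9031 d
   = 9031 / 365 = 24.7 yr

24.7 years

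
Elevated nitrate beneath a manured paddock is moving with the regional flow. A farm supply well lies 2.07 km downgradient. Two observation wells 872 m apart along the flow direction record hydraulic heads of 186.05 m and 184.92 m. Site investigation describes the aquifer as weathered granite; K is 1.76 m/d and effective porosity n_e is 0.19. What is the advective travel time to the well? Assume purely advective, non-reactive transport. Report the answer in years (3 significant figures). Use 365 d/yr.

472 years

Hydraulic gradient i = (186.05 − 184.92) / 872 = 1.13 / 872 = 0.001296
q = Ki = 1.76 × 0.001296 = 0.002281 m/d
Average linear velocity = 0.002281 / 0.19 = 0.01200 m/d
L = 2.07 km = 2070 m
t = L / v = 2070 / 0.01200 = 172400 d
   = 172400 / 365 = 472 yr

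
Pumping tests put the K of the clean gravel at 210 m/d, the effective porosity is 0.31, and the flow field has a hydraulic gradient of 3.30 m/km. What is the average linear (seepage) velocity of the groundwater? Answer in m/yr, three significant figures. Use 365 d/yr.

Specific discharge q = 210 × 0.0033 = 0.6930 m/d
Average linear velocity = 0.6930 / 0.31 = 2.235 m/d
   = 2.235 × 365 = 816 m/yr

816 m/yr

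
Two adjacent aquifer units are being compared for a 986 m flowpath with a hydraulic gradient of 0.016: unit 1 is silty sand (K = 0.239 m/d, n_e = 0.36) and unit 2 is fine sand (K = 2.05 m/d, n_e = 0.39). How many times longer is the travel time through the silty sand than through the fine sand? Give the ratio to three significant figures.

7.92

Unit 1 (silty sand): v = 0.239×0.016/0.36 = 0.01062 m/d, t = 986/0.01062 = 92820 d
Unit 2 (fine sand): v = 2.05×0.016/0.39 = 0.08410 m/d, t = 986/0.08410 = 11720 d
t(silty sand) / t(fine sand) = 92820/11720 = 7.92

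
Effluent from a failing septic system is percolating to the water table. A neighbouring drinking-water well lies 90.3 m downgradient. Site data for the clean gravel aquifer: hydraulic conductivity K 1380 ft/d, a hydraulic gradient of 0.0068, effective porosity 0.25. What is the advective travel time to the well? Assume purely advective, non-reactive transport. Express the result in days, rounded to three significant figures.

K = 1380 ft/d × 0.3048 = 420.6 m/d
Darcy flux q = K·i = 420.6 × 0.0068 = 2.860 m/d
v_s = q/n_e = 2.860/0.25 = 11.44 m/d
t = L / v = 90.3 / 11.44 = 7.893 d

7.89 days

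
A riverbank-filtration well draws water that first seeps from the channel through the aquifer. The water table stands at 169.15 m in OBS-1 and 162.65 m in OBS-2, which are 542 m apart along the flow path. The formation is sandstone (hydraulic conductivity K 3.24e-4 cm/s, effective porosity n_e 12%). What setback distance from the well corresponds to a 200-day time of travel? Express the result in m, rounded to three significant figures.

5.60 m

Hydraulic gradient i = (169.15 − 162.65) / 542 = 6.50 / 542 = 0.01199
K = 3.24e-4 cm/s × 864 = 0.2799 m/d
Specific discharge q = 0.2799 × 0.01199 = 0.003357 m/d
Average linear velocity = 0.003357 / 0.12 = 0.02798 m/d
L = v × T = 0.02798 × 200 = 5.595 m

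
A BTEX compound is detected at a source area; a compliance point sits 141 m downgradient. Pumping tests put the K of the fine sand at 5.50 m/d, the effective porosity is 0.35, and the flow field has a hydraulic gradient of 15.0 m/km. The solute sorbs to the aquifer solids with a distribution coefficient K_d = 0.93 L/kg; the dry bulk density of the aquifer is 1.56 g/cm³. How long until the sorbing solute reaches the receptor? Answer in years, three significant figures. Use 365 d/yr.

8.43 years

q = Ki = 5.50 × 0.015 = 0.08250 m/d
v_s = q/n_e = 0.08250/0.35 = 0.2357 m/d
Retardation R = 1 + ρ_b·K_d/n = 1 + 1.56×0.93/0.35 = 5.145
Contaminant velocity v_c = v/R = 0.2357/5.145 = 0.04581 m/d
t = L/v_c = 141/0.04581 = 3078 d
   = 3078/365 = 8.43 yr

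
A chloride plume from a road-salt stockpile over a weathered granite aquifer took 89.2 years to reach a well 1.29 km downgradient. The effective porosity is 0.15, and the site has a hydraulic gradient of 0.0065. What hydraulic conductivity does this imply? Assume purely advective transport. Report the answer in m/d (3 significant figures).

0.914 m/d

t = 89.2 years = 32560 d
L = 1.29 km = 1290 m
v = L / t = 1290 / 32560 = 0.03962 m/d
K = v · n / i = 0.03962 × 0.15 / 0.0065 = 0.914 m/d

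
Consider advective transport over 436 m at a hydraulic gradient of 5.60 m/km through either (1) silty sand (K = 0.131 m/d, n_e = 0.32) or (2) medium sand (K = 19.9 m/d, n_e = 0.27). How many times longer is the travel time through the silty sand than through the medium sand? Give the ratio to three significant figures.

Unit 1 (silty sand): v = 0.131×0.0056/0.32 = 0.002293 m/d, t = 436/0.002293 = 190200 d
Unit 2 (medium sand): v = 19.9×0.0056/0.27 = 0.4127 m/d, t = 436/0.4127 = 1056 d
t(silty sand) / t(medium sand) = 190200/1056 = 180

180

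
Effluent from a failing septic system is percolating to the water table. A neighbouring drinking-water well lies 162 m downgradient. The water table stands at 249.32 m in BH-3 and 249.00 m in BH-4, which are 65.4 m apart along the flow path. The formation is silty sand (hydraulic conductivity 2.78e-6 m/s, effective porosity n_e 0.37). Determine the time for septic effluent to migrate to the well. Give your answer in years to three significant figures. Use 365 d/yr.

Hydraulic gradient i = (249.32 − 249.00) / 65.4 = 0.32 / 65.4 = 0.004893
K = 2.78e-6 m/s × 86400 s/d = 0.2402 m/d
q = Ki = 0.2402 × 0.004893 = 0.001175 m/d
Average linear velocity = 0.001175 / 0.37 = 0.003176 m/d
t = L / v = 162 / 0.003176 = 51000 d
   = 51000 / 365 = 140 yr

140 years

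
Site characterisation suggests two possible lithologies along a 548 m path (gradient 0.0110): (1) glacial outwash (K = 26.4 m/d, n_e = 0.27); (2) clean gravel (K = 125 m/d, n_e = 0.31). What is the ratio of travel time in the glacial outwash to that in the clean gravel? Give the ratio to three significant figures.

4.12

Unit 1 (glacial outwash): v = 26.4×0.011/0.27 = 1.076 m/d, t = 548/1.076 = 509.5 d
Unit 2 (clean gravel): v = 125×0.011/0.31 = 4.435 m/d, t = 548/4.435 = 123.5 d
t(glacial outwash) / t(clean gravel) = 509.5/123.5 = 4.12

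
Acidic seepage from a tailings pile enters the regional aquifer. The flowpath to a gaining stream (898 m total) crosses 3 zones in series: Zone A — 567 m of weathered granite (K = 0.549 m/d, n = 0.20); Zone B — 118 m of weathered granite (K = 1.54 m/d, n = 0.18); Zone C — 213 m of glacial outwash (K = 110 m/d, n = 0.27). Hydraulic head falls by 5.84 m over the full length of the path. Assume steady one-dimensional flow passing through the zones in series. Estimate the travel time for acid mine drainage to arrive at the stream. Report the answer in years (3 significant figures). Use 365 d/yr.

100 years

Steady 1-D flow in series ⇒ the Darcy flux q is identical in every zone and the zone head losses add (resistances L/K in series).
Σ(L/K) = 567/0.549 + 118/1.54 + 213/110 = 1033 + 76.62 + 1.936 = 1111 d
q = ΔH / Σ(L/K) = 5.84 / 1111 = 0.005255 m/d (same in every zone)
Zone A: v = q/n = 0.005255/0.20 = 0.02627 m/d → t_A = 567/0.02627 = 21580 d
Zone B: v = q/n = 0.005255/0.18 = 0.02919 m/d → t_B = 118/0.02919 = 4042 d
Zone C: v = q/n = 0.005255/0.27 = 0.01946 m/d → t_C = 213/0.01946 = 10940 d
Total t = 21580 + 4042 + 10940 = 36570 d
   = 36570 / 365 = 100 yr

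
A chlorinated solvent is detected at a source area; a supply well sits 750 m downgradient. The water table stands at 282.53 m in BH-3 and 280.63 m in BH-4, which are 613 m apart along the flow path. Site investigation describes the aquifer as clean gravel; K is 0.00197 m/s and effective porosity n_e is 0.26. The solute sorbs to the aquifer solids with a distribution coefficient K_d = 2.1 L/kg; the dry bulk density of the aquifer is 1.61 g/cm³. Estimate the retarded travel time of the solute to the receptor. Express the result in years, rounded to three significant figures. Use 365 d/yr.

14.2 years

Hydraulic gradient i = (282.53 − 280.63) / 613 = 1.90 / 613 = 0.003100
K = 0.00197 m/s × 86400 s/d = 170.2 m/d
Darcy flux q = K·i = 170.2 × 0.003100 = 0.5276 m/d
v = Ki/n = 170.2·0.003100/0.26 = 2.029 m/d
Retardation R = 1 + ρ_b·K_d/n = 1 + 1.61×2.1/0.26 = 14.00
Contaminant velocity v_c = v/R = 2.029/14.00 = 0.1449 m/d
t = L/v_c = 750/0.1449 = 5176 d
   = 5176/365 = 14.2 yr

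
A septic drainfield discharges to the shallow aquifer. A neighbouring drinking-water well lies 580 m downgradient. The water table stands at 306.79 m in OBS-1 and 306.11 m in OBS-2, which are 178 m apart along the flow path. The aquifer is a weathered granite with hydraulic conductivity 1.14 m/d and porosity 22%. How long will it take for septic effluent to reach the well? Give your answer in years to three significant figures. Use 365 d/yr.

Hydraulic gradient i = (306.79 − 306.11) / 178 = 0.68 / 178 = 0.003820
Specific discharge q = 1.14 × 0.003820 = 0.004355 m/d
v_s = q/n_e = 0.004355/0.22 = 0.01980 m/d
t = L / v = 580 / 0.01980 = 29300 d
   = 29300 / 365 = 80.3 yr

80.3 years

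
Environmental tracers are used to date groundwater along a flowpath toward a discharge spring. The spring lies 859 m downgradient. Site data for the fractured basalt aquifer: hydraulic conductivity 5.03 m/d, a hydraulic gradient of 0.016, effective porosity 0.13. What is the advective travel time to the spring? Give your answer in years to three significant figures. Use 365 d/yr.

Darcy flux q = K·i = 5.03 × 0.016 = 0.08048 m/d
v_s = q/n_e = 0.08048/0.13 = 0.6191 m/d
t = L / v = 859 / 0.6191 = 1388 d
   = 1388 / 365 = 3.80 yr

3.80 years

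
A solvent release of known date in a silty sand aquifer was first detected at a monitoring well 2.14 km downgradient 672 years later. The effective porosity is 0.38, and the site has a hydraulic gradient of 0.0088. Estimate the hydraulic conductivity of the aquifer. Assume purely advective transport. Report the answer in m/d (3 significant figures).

t = 672 years = 245300 d
L = 2.14 km = 2140 m
v = L / t = 2140 / 245300 = 0.008725 m/d
K = v · n / i = 0.008725 × 0.38 / 0.0088 = 0.377 m/d

0.377 m/d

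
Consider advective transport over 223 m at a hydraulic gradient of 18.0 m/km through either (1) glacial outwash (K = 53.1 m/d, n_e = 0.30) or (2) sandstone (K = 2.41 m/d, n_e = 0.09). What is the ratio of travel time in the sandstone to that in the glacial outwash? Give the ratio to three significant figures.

6.61

Unit 1 (glacial outwash): v = 53.1×0.018/0.30 = 3.186 m/d, t = 223/3.186 = 69.99 d
Unit 2 (sandstone): v = 2.41×0.018/0.09 = 0.4820 m/d, t = 223/0.4820 = 462.7 d
t(sandstone) / t(glacial outwash) = 462.7/69.99 = 6.61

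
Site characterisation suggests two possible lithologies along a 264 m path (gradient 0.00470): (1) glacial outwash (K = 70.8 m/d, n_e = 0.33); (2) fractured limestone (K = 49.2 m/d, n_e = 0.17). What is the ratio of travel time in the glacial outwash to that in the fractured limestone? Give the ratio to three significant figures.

1.35

Unit 1 (glacial outwash): v = 70.8×0.0047/0.33 = 1.008 m/d, t = 264/1.008 = 261.8 d
Unit 2 (fractured limestone): v = 49.2×0.0047/0.17 = 1.360 m/d, t = 264/1.360 = 194.1 d
t(glacial outwash) / t(fractured limestone) = 261.8/194.1 = 1.35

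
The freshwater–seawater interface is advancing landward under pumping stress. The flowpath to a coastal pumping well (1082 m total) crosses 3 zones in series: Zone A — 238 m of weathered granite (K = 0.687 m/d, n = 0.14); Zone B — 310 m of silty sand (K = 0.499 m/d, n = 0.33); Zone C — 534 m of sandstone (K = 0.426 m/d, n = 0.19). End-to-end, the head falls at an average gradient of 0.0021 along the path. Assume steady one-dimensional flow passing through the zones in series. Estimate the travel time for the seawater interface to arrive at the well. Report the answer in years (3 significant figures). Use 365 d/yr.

For zones in series the flux q is common to all zones; the equivalent conductivity is the harmonic (thickness-weighted) mean, K_eq = L_total / Σ(L_j/K_j).
Σ(L/K) = 238/0.687 + 310/0.499 + 534/0.426 = 346.4 + 621.2 + 1254 = 2221 d
K_eq = L_total / Σ(L/K) = 1082 / 2221 = 0.4871 m/d
q = K_eq · i = 0.4871 × 0.0021 = 0.001023 m/d (same in every zone)
Zone A: v = q/n = 0.001023/0.14 = 0.007307 m/d → t_A = 238/0.007307 = 32570 d
Zone B: v = q/n = 0.001023/0.33 = 0.003100 m/d → t_B = 310/0.003100 = 100000 d
Zone C: v = q/n = 0.001023/0.19 = 0.005384 m/d → t_C = 534/0.005384 = 99180 d
Total t = 32570 + 100000 + 99180 = 231800 d
   = 231800 / 365 = 635 yr

635 years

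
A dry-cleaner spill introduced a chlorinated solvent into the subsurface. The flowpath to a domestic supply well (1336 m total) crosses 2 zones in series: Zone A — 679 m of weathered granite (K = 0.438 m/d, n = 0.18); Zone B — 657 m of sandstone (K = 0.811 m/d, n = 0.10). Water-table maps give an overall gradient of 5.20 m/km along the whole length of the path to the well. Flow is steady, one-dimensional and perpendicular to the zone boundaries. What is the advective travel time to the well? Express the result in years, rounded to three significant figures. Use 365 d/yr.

175 years

Continuity: the same q passes through each zone, so ΔH = q·Σ(L_j/K_j) — the zones act as resistances in series.
Σ(L/K) = 679/0.438 + 657/0.811 = 1550 + 810.1 = 2360 d
K_eq = L_total / Σ(L/K) = 1336 / 2360 = 0.5660 m/d
q = K_eq · i = 0.5660 × 0.0052 = 0.002943 m/d (same in every zone)
Zone A: v = q/n = 0.002943/0.18 = 0.01635 m/d → t_A = 679/0.01635 = 41520 d
Zone B: v = q/n = 0.002943/0.10 = 0.02943 m/d → t_B = 657/0.02943 = 22320 d
Total t = 41520 + 22320 = 63850 d
   = 63850 / 365 = 175 yr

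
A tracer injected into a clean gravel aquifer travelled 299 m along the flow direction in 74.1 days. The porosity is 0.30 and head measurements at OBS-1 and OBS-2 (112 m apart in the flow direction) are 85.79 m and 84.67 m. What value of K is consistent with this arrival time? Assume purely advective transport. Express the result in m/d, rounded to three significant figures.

121 m/d

Hydraulic gradient i = (85.79 − 84.67) / 112 = 1.12 / 112 = 0.01000
v = L / t = 299 / 74.1 = 4.035 m/d
K = v · n / i = 4.035 × 0.30 / 0.01000 = 121 m/d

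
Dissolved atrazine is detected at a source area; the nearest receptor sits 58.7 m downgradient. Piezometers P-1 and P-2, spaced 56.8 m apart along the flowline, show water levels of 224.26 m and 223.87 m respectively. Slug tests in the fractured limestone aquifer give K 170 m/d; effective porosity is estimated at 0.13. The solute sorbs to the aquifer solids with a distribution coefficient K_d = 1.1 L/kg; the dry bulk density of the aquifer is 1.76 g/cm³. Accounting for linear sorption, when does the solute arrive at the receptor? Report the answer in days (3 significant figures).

104 days

Hydraulic gradient i = (224.26 − 223.87) / 56.8 = 0.39 / 56.8 = 0.006866
Darcy flux q = K·i = 170 × 0.006866 = 1.167 m/d
Seepage velocity v = q / n = 1.167 / 0.13 = 8.979 m/d
Retardation R = 1 + ρ_b·K_d/n = 1 + 1.76×1.1/0.13 = 15.89
Contaminant velocity v_c = v/R = 8.979/15.89 = 0.5650 m/d
t = L/v_c = 58.7/0.5650 = 103.9 d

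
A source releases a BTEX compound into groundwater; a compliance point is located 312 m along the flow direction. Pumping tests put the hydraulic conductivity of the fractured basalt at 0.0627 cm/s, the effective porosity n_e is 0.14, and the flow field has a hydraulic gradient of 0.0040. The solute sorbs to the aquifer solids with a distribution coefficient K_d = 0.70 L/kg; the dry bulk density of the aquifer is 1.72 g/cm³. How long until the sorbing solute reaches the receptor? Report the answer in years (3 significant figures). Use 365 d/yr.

K = 0.0627 cm/s × 864 = 54.17 m/d
q = Ki = 54.17 × 0.0040 = 0.2167 m/d
Seepage velocity v = q / n = 0.2167 / 0.14 = 1.548 m/d
Retardation R = 1 + ρ_b·K_d/n = 1 + 1.72×0.70/0.14 = 9.600
Contaminant velocity v_c = v/R = 1.548/9.600 = 0.1612 m/d
t = L/v_c = 312/0.1612 = 1935 d
   = 1935/365 = 5.30 yr

5.30 years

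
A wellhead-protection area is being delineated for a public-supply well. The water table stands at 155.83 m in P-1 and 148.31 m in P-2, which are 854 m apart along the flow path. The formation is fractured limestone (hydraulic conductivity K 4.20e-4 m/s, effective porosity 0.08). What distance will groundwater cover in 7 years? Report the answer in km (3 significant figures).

10.2 km

Hydraulic gradient i = (155.83 − 148.31) / 854 = 7.52 / 854 = 0.008806
K = 4.20e-4 m/s × 86400 s/d = 36.29 m/d
q = Ki = 36.29 × 0.008806 = 0.3195 m/d
v_s = q/n_e = 0.3195/0.08 = 3.994 m/d
T = 7 yr × 365 = 2555 d
L = v × T = 3.994 × 2555 = 10210 m
   = 10.2 km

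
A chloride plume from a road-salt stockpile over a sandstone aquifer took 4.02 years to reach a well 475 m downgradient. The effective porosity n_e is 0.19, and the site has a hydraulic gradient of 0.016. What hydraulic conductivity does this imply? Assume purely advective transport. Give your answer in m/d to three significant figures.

3.84 m/d

t = 4.02 years = 1467 d
v = L / t = 475 / 1467 = 0.3237 m/d
K = v · n / i = 0.3237 × 0.19 / 0.016 = 3.84 m/d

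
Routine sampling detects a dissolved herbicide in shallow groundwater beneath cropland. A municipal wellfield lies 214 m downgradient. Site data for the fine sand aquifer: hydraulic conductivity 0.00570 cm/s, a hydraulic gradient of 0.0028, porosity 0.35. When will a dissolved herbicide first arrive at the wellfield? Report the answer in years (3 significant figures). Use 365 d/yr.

14.9 years

K = 0.00570 cm/s × 864 = 4.925 m/d
Darcy flux q = K·i = 4.925 × 0.0028 = 0.01379 m/d
v_s = q/n_e = 0.01379/0.35 = 0.03940 m/d
t = L / v = 214 / 0.03940 = 5432 d
   = 5432 / 365 = 14.9 yr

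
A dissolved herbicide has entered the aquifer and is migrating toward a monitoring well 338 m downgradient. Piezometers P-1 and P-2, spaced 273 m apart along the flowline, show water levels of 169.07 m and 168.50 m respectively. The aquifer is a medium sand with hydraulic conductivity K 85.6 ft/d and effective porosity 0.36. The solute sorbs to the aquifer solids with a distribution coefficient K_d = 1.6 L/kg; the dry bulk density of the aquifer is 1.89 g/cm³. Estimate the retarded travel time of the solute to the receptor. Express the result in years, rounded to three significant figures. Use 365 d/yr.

57.5 years

Hydraulic gradient i = (169.07 − 168.50) / 273 = 0.57 / 273 = 0.002088
K = 85.6 ft/d × 0.3048 = 26.09 m/d
Specific discharge q = 26.09 × 0.002088 = 0.05448 m/d
v_s = q/n_e = 0.05448/0.36 = 0.1513 m/d
Retardation R = 1 + ρ_b·K_d/n = 1 + 1.89×1.6/0.36 = 9.400
Contaminant velocity v_c = v/R = 0.1513/9.400 = 0.01610 m/d
t = L/v_c = 338/0.01610 = 21000 d
   = 21000/365 = 57.5 yr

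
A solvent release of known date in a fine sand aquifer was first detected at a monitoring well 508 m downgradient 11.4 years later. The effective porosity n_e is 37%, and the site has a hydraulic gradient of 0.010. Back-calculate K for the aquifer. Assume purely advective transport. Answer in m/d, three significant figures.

4.52 m/d

t = 11.4 years = 4161 d
v = L / t = 508 / 4161 = 0.1221 m/d
K = v · n / i = 0.1221 × 0.37 / 0.010 = 4.52 m/d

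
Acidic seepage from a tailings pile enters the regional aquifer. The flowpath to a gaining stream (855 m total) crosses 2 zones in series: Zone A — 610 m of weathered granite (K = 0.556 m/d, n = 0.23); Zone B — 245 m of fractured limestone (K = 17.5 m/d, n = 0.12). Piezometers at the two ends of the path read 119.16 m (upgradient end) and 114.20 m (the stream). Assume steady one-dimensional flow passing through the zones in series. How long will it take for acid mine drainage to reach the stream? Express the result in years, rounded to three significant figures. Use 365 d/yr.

104 years

Total head drop ΔH = 119.16 − 114.20 = 4.96 m
Steady 1-D flow in series ⇒ the Darcy flux q is identical in every zone and the zone head losses add (resistances L/K in series).
Σ(L/K) = 610/0.556 + 245/17.5 = 1097 + 14.00 = 1111 d
q = ΔH / Σ(L/K) = 4.96 / 1111 = 0.004464 m/d (same in every zone)
Zone A: v = q/n = 0.004464/0.23 = 0.01941 m/d → t_A = 610/0.01941 = 31430 d
Zone B: v = q/n = 0.004464/0.12 = 0.03720 m/d → t_B = 245/0.03720 = 6586 d
Total t = 31430 + 6586 = 38020 d
   = 38020 / 365 = 104 yr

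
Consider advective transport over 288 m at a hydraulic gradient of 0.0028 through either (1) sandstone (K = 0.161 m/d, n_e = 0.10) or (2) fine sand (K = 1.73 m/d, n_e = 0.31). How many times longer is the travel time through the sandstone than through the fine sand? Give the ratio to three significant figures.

3.47

Unit 1 (sandstone): v = 0.161×0.0028/0.10 = 0.004508 m/d, t = 288/0.004508 = 63890 d
Unit 2 (fine sand): v = 1.73×0.0028/0.31 = 0.01563 m/d, t = 288/0.01563 = 18430 d
t(sandstone) / t(fine sand) = 63890/18430 = 3.47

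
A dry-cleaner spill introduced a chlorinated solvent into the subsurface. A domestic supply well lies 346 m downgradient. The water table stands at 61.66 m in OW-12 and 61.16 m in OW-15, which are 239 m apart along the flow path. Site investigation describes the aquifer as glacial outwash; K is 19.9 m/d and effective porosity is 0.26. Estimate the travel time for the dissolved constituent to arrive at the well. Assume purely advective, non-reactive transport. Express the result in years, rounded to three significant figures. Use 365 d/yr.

Hydraulic gradient i = (61.66 − 61.16) / 239 = 0.50 / 239 = 0.002092
q = Ki = 19.9 × 0.002092 = 0.04163 m/d
v = Ki/n = 19.9·0.002092/0.26 = 0.1601 m/d
t = L / v = 346 / 0.1601 = 2161 d
   = 2161 / 365 = 5.92 yr

5.92 years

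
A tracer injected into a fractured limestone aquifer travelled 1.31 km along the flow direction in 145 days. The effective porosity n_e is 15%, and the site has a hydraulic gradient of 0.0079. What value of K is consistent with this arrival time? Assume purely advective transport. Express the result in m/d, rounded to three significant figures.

172 m/d

L = 1.31 km = 1310 m
v = L / t = 1310 / 145 = 9.034 m/d
K = v · n / i = 9.034 × 0.15 / 0.0079 = 172 m/d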